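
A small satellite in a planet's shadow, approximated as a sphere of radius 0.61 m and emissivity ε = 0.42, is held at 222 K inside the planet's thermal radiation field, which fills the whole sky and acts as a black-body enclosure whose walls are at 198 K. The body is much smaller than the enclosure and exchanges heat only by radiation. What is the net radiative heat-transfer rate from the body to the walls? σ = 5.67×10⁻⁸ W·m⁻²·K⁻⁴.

For a small grey body in a large enclosure: P_net = εσA(T_body⁴ − T_wall⁴).
A = 4πr² = 4.676 m²; T_body⁴ − T_wall⁴ = 2.429×10⁹ − 1.537×10⁹ = 8.920×10⁸ K⁴.
|P_net| = 0.42·5.67×10⁻⁸·4.676·8.920×10⁸.

P_net ≈ 99.3 W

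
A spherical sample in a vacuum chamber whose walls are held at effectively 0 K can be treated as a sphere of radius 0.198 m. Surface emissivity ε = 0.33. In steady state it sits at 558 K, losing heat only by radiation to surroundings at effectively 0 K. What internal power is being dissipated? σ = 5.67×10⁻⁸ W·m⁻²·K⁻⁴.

Steady state: P = εσA T⁴.
A = 4πr² = 0.4927 m²; T⁴ = (558)⁴ = 9.695×10¹⁰ K⁴.
P = 0.33 × 5.67×10⁻⁸ × 0.4927 × 9.695×10¹⁰.

P ≈ 894 W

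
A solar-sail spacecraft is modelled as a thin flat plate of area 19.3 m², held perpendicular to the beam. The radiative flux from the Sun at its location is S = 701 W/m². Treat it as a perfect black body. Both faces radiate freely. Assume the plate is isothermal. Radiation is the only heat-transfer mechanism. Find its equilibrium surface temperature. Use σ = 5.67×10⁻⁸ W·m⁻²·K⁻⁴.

T ≈ 280 K

At equilibrium, absorbed power = emitted power.
Absorbing cross-section = A = 19.30 m²; emitting surface = 2A = 38.60 m² (ratio 2).
S·A_cross = εσ·A_surf·T⁴  ⇒  T⁴ = S/(2σ).
T⁴ = 1.00·701/(2·5.67×10⁻⁸) = 6.182×10⁹ K⁴.
T = (6.182×10⁹)^(1/4).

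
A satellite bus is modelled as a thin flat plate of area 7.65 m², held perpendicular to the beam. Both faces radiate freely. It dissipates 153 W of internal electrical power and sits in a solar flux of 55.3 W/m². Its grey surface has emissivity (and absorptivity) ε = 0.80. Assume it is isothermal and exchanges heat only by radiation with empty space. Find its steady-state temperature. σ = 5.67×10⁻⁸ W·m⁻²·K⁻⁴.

At steady state, absorbed solar power + internal power = radiated power.
Absorbed: α·S·A_cross = 0.80·55.3·7.650 = 338.4 W (cross-section A).
Total input = 338.4 + 153 = 491.4 W.
Radiated: εσ·A_surf·T⁴ with A_surf = 2A = 15.30 m².
T⁴ = 491.4/(0.80·5.67×10⁻⁸·15.30) = 7.081×10⁸ K⁴.

T ≈ 163 K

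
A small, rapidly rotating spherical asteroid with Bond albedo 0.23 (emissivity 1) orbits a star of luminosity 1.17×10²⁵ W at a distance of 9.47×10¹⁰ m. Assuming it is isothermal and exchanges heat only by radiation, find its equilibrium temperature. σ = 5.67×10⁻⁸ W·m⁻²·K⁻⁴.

T ≈ 137 K

First find the stellar flux at distance d: S = L/(4πd²) = 1.17×10²⁵/(4π·(9.47×10¹⁰)²) = 103.8 W/m².
For an isothermal sphere, absorbed (1−a)S·πr² = emitted σ·4πr²·T⁴, so T⁴ = (1−a)S/(4σ).
T⁴ = 0.770·103.8/(4·5.67×10⁻⁸) = 3.525×10⁸ K⁴.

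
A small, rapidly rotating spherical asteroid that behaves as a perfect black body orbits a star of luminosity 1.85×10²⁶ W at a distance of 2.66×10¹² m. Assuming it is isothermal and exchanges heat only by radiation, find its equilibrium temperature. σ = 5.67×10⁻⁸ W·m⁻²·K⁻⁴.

T ≈ 55.0 K

First find the stellar flux at distance d: S = L/(4πd²) = 1.85×10²⁶/(4π·(2.66×10¹²)²) = 2.081 W/m².
For an isothermal sphere, absorbed (1−a)S·πr² = emitted σ·4πr²·T⁴, so T⁴ = (1−a)S/(4σ).
T⁴ = 1.00·2.081/(4·5.67×10⁻⁸) = 9.174×10⁶ K⁴.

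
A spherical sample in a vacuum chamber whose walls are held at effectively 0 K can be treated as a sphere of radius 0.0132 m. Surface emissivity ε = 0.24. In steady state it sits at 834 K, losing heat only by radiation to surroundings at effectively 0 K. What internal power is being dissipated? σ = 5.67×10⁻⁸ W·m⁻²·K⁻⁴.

Steady state: P = εσA T⁴.
A = 4πr² = 0.002190 m²; T⁴ = (834)⁴ = 4.838×10¹¹ K⁴.
P = 0.24 × 5.67×10⁻⁸ × 0.002190 × 4.838×10¹¹.

P ≈ 14.4 W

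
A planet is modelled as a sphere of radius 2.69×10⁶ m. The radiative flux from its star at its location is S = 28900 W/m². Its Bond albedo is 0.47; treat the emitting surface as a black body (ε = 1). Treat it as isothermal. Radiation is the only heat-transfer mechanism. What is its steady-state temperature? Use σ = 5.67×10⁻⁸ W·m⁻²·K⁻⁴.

At equilibrium, absorbed power = emitted power.
Absorbing cross-section = πr² = 2.273×10¹³ m²; emitting surface = 4πr² = 9.093×10¹³ m² (ratio 4).
(1−a)S·A_cross = εσ·A_surf·T⁴  ⇒  T⁴ = (1−a)S/(4σ).
T⁴ = 0.530·28900/(4·5.67×10⁻⁸) = 6.754×10¹⁰ K⁴.
T = (6.754×10¹⁰)^(1/4).

T ≈ 510 K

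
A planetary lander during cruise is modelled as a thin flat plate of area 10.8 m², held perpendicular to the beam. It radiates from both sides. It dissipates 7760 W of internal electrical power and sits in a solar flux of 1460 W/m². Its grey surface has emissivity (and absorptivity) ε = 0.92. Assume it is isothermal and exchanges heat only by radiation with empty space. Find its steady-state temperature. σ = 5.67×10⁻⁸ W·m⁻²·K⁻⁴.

At steady state, absorbed solar power + internal power = radiated power.
Absorbed: α·S·A_cross = 0.92·1460·10.80 = 14510 W (cross-section A).
Total input = 14510 + 7760 = 22270 W.
Radiated: εσ·A_surf·T⁴ with A_surf = 2A = 21.60 m².
T⁴ = 22270/(0.92·5.67×10⁻⁸·21.60) = 1.976×10¹⁰ K⁴.

T ≈ 375 K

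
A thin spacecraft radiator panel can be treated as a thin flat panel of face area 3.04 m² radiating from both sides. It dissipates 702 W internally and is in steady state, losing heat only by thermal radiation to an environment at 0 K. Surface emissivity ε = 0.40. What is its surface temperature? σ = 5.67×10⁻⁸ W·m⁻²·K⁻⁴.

T ≈ 267 K

Steady state: internal power = radiated power, P = εσA T⁴.
Radiating area A = 2·3.04 = 6.080 m².
T⁴ = P/(εσA) = 702/(0.40·5.67×10⁻⁸·6.080) = 5.091×10⁹ K⁴.
T = (5.091×10⁹)^(1/4).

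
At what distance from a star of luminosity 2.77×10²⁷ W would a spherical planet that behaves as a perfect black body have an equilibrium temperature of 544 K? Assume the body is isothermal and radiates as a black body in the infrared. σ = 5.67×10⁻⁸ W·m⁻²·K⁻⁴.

For an isothermal black-emitting sphere, (1−a)S·πr² = σ·4πr²·T⁴ ⇒ S = 4σT⁴/(1−a).
S = 4·5.67×10⁻⁸·(544)⁴/1.00 = 19860 W/m².
Flux falls as S = L/(4πd²), so d = √(L/(4πS)) = √(2.77×10²⁷/(4π·19860)).

d ≈ 1.05×10¹¹ m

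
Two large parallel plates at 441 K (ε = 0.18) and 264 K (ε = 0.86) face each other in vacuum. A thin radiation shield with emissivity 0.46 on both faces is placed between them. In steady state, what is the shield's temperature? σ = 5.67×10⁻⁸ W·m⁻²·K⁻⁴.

In steady state the net flux on the hot side equals that on the cold side.
σ(T₁⁴−T_s⁴)/D₁ = σ(T_s⁴−T₂⁴)/D₂, with D₁ = 1/ε₁+1/ε_s−1 = 6.729, D₂ = 1/ε_s+1/ε₂−1 = 2.337.
Solve for T_s⁴: T_s⁴ = (D₂·T₁⁴ + D₁·T₂⁴)/(D₁+D₂) = 1.335×10¹⁰ K⁴.

T_s ≈ 340 K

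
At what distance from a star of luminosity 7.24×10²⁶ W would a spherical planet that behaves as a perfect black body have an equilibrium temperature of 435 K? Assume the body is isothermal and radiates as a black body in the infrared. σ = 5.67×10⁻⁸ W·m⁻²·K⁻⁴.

d ≈ 8.42×10¹⁰ m

For an isothermal black-emitting sphere, (1−a)S·πr² = σ·4πr²·T⁴ ⇒ S = 4σT⁴/(1−a).
S = 4·5.67×10⁻⁸·(435)⁴/1.00 = 8121 W/m².
Flux falls as S = L/(4πd²), so d = √(L/(4πS)) = √(7.24×10²⁶/(4π·8121)).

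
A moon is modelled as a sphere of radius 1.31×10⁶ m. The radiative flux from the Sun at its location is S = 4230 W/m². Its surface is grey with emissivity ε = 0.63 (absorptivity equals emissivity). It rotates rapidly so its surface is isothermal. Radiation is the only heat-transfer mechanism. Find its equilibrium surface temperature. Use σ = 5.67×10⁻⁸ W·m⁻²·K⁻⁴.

At equilibrium, absorbed power = emitted power.
Absorbing cross-section = πr² = 5.391×10¹² m²; emitting surface = 4πr² = 2.157×10¹³ m² (ratio 4).
εS·A_cross = εσ·A_surf·T⁴  ⇒  T⁴ = S/(4σ)   (ε cancels).
T⁴ = 4230/(4·5.67×10⁻⁸) = 1.865×10¹⁰ K⁴.
T = (1.865×10¹⁰)^(1/4).

T ≈ 370 K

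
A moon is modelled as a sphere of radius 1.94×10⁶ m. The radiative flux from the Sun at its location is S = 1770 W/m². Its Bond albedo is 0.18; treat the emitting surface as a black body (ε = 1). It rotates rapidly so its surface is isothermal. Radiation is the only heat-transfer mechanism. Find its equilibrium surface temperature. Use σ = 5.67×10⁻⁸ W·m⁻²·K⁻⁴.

At equilibrium, absorbed power = emitted power.
Absorbing cross-section = πr² = 1.182×10¹³ m²; emitting surface = 4πr² = 4.729×10¹³ m² (ratio 4).
(1−a)S·A_cross = εσ·A_surf·T⁴  ⇒  T⁴ = (1−a)S/(4σ).
T⁴ = 0.820·1770/(4·5.67×10⁻⁸) = 6.399×10⁹ K⁴.
T = (6.399×10⁹)^(1/4).

T ≈ 283 K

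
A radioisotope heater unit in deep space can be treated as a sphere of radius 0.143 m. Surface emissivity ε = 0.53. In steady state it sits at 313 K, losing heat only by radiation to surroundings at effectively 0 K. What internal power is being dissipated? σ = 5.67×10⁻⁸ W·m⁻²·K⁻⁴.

P ≈ 74.1 W

Steady state: P = εσA T⁴.
A = 4πr² = 0.2570 m²; T⁴ = (313)⁴ = 9.598×10⁹ K⁴.
P = 0.53 × 5.67×10⁻⁸ × 0.2570 × 9.598×10⁹.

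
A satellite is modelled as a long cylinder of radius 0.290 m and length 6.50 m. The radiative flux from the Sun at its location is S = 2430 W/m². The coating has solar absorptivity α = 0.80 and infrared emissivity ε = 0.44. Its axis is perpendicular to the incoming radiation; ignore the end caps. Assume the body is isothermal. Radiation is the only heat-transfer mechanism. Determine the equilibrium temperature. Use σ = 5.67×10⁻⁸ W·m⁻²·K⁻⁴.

At equilibrium, absorbed power = emitted power.
Absorbing cross-section = 2rL = 3.770 m²; emitting surface = 2πrL = 11.84 m² (ratio π).
αS·A_cross = εσ·A_surf·T⁴  ⇒  T⁴ = αS/(ε·πσ).
T⁴ = 0.800·2430/(0.44·π·5.67×10⁻⁸) = 2.480×10¹⁰ K⁴.
T = (2.480×10¹⁰)^(1/4).

T ≈ 397 K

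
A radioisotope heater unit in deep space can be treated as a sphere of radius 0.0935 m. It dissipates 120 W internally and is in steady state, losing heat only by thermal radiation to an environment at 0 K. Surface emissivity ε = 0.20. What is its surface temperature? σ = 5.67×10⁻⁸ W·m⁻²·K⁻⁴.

Steady state: internal power = radiated power, P = εσA T⁴.
Radiating area A = 4πr² = 0.1099 m².
T⁴ = P/(εσA) = 120/(0.20·5.67×10⁻⁸·0.1099) = 9.632×10¹⁰ K⁴.
T = (9.632×10¹⁰)^(1/4).

T ≈ 557 K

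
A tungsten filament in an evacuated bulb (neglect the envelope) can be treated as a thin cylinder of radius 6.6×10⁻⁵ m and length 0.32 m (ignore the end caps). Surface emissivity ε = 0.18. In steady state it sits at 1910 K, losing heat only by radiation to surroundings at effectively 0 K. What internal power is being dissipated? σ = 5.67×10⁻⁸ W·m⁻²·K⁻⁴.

P ≈ 18.0 W

Steady state: P = εσA T⁴.
A = 2πrL = 1.327×10⁻⁴ m²; T⁴ = (1910)⁴ = 1.331×10¹³ K⁴.
P = 0.18 × 5.67×10⁻⁸ × 1.327×10⁻⁴ × 1.331×10¹³.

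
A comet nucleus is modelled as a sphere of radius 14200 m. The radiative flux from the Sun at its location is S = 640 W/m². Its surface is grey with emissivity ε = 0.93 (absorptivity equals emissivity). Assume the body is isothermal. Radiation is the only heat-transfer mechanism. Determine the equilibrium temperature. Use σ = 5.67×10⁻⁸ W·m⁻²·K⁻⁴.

At equilibrium, absorbed power = emitted power.
Absorbing cross-section = πr² = 6.335×10⁸ m²; emitting surface = 4πr² = 2.534×10⁹ m² (ratio 4).
εS·A_cross = εσ·A_surf·T⁴  ⇒  T⁴ = S/(4σ)   (ε cancels).
T⁴ = 640/(4·5.67×10⁻⁸) = 2.822×10⁹ K⁴.
T = (2.822×10⁹)^(1/4).

T ≈ 230 K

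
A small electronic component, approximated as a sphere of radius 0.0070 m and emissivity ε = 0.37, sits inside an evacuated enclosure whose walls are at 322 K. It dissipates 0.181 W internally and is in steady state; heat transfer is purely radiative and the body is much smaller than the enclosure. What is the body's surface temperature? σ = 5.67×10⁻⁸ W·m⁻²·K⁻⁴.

For a small grey body in a large enclosure, net radiated power = εσA(T⁴ − T_w⁴).
Steady state: P = εσA(T⁴ − T_w⁴) with A = 4πr² = 6.158×10⁻⁴ m².
T⁴ = P/(εσA) + T_w⁴ = 0.181/(0.37·5.67×10⁻⁸·6.158×10⁻⁴) + (322)⁴
    = 1.401×10¹⁰ + 1.075×10¹⁰ = 2.476×10¹⁰ K⁴.

T ≈ 397 K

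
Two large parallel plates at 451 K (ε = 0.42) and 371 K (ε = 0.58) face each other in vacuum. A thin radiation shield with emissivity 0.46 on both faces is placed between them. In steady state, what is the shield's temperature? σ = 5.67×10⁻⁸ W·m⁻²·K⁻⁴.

In steady state the net flux on the hot side equals that on the cold side.
σ(T₁⁴−T_s⁴)/D₁ = σ(T_s⁴−T₂⁴)/D₂, with D₁ = 1/ε₁+1/ε_s−1 = 3.555, D₂ = 1/ε_s+1/ε₂−1 = 2.898.
Solve for T_s⁴: T_s⁴ = (D₂·T₁⁴ + D₁·T₂⁴)/(D₁+D₂) = 2.902×10¹⁰ K⁴.

T_s ≈ 413 K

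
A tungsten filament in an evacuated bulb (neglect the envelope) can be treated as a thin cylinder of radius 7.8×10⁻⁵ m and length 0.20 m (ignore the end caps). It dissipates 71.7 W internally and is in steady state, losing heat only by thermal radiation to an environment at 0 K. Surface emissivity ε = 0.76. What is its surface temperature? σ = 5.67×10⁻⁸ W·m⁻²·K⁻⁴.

T ≈ 2030 K

Steady state: internal power = radiated power, P = εσA T⁴.
Radiating area A = 2πrL = 9.802×10⁻⁵ m².
T⁴ = P/(εσA) = 71.7/(0.76·5.67×10⁻⁸·9.802×10⁻⁵) = 1.698×10¹³ K⁴.
T = (1.698×10¹³)^(1/4).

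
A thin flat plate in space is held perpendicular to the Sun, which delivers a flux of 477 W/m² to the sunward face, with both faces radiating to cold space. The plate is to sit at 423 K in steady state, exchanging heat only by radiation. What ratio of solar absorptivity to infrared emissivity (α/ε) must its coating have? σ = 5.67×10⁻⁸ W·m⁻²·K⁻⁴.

α/ε ≈ 7.61

Balance: αS·A = εσ·2A·T⁴ ⇒ α/ε = 2σT⁴/S.
α/ε = 2·5.67×10⁻⁸·(423)⁴/477 = 2·5.67×10⁻⁸·3.202×10¹⁰/477.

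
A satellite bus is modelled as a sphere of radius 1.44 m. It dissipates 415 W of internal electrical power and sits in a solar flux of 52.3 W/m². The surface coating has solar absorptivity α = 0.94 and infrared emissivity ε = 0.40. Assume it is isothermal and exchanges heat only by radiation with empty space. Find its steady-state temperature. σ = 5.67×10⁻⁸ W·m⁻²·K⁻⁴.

T ≈ 188 K

At steady state, absorbed solar power + internal power = radiated power.
Absorbed: α·S·A_cross = 0.94·52.3·6.514 = 320.3 W (cross-section πr²).
Total input = 320.3 + 415 = 735.3 W.
Radiated: εσ·A_surf·T⁴ with A_surf = 4πr² = 26.06 m².
T⁴ = 735.3/(0.40·5.67×10⁻⁸·26.06) = 1.244×10⁹ K⁴.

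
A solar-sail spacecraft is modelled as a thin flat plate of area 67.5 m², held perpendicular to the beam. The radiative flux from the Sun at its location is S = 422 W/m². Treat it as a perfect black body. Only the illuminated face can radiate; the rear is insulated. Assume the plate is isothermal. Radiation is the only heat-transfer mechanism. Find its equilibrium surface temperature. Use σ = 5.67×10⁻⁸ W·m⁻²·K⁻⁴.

At equilibrium, absorbed power = emitted power.
Absorbing cross-section = A = 67.50 m²; emitting surface = A = 67.50 m² (ratio 1).
S·A_cross = εσ·A_surf·T⁴  ⇒  T⁴ = S/(1σ).
T⁴ = 1.00·422/(1·5.67×10⁻⁸) = 7.443×10⁹ K⁴.
T = (7.443×10⁹)^(1/4).

T ≈ 294 K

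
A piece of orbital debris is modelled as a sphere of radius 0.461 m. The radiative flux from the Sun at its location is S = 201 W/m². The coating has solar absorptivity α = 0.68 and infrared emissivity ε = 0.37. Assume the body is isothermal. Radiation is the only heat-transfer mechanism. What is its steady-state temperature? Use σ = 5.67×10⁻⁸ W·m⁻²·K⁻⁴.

At equilibrium, absorbed power = emitted power.
Absorbing cross-section = πr² = 0.6677 m²; emitting surface = 4πr² = 2.671 m² (ratio 4).
αS·A_cross = εσ·A_surf·T⁴  ⇒  T⁴ = αS/(ε·4σ).
T⁴ = 0.680·201/(0.37·4·5.67×10⁻⁸) = 1.629×10⁹ K⁴.
T = (1.629×10⁹)^(1/4).

T ≈ 201 K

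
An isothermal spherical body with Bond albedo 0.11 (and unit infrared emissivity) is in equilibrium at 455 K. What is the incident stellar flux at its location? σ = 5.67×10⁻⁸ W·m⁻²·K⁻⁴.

(1−a)S·πr² = σ·4πr²·T⁴ ⇒ S = 4σT⁴/(1−a).
S = 4·5.67×10⁻⁸·4.286×10¹⁰/0.890.

S ≈ 10900 W/m²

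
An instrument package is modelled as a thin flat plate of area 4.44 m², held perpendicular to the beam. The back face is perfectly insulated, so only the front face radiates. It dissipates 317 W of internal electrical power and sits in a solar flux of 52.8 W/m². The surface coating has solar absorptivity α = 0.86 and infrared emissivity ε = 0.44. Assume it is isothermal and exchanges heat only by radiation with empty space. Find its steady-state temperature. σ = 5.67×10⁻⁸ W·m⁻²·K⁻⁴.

At steady state, absorbed solar power + internal power = radiated power.
Absorbed: α·S·A_cross = 0.86·52.8·4.440 = 201.6 W (cross-section A).
Total input = 201.6 + 317 = 518.6 W.
Radiated: εσ·A_surf·T⁴ with A_surf = A = 4.440 m².
T⁴ = 518.6/(0.44·5.67×10⁻⁸·4.440) = 4.682×10⁹ K⁴.

T ≈ 262 K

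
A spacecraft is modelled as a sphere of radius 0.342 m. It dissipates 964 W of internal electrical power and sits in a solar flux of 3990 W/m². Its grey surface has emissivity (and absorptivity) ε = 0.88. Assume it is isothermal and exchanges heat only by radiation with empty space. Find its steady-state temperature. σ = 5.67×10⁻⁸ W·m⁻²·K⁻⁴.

At steady state, absorbed solar power + internal power = radiated power.
Absorbed: α·S·A_cross = 0.88·3990·0.3675 = 1290 W (cross-section πr²).
Total input = 1290 + 964 = 2254 W.
Radiated: εσ·A_surf·T⁴ with A_surf = 4πr² = 1.470 m².
T⁴ = 2254/(0.88·5.67×10⁻⁸·1.470) = 3.074×10¹⁰ K⁴.

T ≈ 419 K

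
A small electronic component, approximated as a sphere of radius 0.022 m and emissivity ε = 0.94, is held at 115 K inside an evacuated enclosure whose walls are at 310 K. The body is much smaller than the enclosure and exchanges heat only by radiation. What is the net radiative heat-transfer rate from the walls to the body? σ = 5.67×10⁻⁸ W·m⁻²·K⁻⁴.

P_net ≈ 2.94 W

For a small grey body in a large enclosure: P_net = εσA(T_body⁴ − T_wall⁴).
A = 4πr² = 0.006082 m²; T_body⁴ − T_wall⁴ = 1.749×10⁸ − 9.235×10⁹ = -9.060×10⁹ K⁴.
|P_net| = 0.94·5.67×10⁻⁸·0.006082·9.060×10⁹.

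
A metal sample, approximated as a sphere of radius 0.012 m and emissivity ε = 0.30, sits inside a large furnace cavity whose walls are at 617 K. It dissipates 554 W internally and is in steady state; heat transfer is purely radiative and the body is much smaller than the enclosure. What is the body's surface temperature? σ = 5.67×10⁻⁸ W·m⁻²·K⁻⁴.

For a small grey body in a large enclosure, net radiated power = εσA(T⁴ − T_w⁴).
Steady state: P = εσA(T⁴ − T_w⁴) with A = 4πr² = 0.001810 m².
T⁴ = P/(εσA) + T_w⁴ = 554/(0.30·5.67×10⁻⁸·0.001810) + (617)⁴
    = 1.800×10¹³ + 1.449×10¹¹ = 1.814×10¹³ K⁴.

T ≈ 2060 K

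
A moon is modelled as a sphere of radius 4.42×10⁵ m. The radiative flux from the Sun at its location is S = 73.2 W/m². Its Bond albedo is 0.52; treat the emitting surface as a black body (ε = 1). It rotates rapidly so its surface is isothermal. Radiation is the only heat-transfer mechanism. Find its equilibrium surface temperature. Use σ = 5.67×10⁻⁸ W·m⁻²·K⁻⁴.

At equilibrium, absorbed power = emitted power.
Absorbing cross-section = πr² = 6.138×10¹¹ m²; emitting surface = 4πr² = 2.455×10¹² m² (ratio 4).
(1−a)S·A_cross = εσ·A_surf·T⁴  ⇒  T⁴ = (1−a)S/(4σ).
T⁴ = 0.480·73.2/(4·5.67×10⁻⁸) = 1.549×10⁸ K⁴.
T = (1.549×10⁸)^(1/4).

T ≈ 112 K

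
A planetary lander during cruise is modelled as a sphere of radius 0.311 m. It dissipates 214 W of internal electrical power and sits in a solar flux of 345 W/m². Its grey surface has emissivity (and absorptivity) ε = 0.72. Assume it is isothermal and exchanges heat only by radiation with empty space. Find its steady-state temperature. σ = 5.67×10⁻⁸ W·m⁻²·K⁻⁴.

At steady state, absorbed solar power + internal power = radiated power.
Absorbed: α·S·A_cross = 0.72·345·0.3039 = 75.48 W (cross-section πr²).
Total input = 75.48 + 214 = 289.5 W.
Radiated: εσ·A_surf·T⁴ with A_surf = 4πr² = 1.215 m².
T⁴ = 289.5/(0.72·5.67×10⁻⁸·1.215) = 5.834×10⁹ K⁴.

T ≈ 276 K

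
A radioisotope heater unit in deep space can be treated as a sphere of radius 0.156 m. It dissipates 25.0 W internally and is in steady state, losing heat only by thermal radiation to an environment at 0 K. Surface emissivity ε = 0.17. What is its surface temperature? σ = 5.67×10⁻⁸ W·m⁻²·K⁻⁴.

T ≈ 303 K

Steady state: internal power = radiated power, P = εσA T⁴.
Radiating area A = 4πr² = 0.3058 m².
T⁴ = P/(εσA) = 25.0/(0.17·5.67×10⁻⁸·0.3058) = 8.481×10⁹ K⁴.
T = (8.481×10⁹)^(1/4).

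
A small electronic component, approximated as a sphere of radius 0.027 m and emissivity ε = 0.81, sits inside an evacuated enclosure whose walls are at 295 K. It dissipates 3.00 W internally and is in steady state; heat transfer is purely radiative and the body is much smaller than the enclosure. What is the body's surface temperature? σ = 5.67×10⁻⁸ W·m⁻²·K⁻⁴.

For a small grey body in a large enclosure, net radiated power = εσA(T⁴ − T_w⁴).
Steady state: P = εσA(T⁴ − T_w⁴) with A = 4πr² = 0.009161 m².
T⁴ = P/(εσA) + T_w⁴ = 3.00/(0.81·5.67×10⁻⁸·0.009161) + (295)⁴
    = 7.130×10⁹ + 7.573×10⁹ = 1.470×10¹⁰ K⁴.

T ≈ 348 K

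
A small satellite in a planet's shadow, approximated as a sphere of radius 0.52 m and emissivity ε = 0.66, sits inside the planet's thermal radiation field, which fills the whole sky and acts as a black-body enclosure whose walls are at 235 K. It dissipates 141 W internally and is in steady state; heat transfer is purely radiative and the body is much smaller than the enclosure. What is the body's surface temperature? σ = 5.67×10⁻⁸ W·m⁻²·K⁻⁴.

For a small grey body in a large enclosure, net radiated power = εσA(T⁴ − T_w⁴).
Steady state: P = εσA(T⁴ − T_w⁴) with A = 4πr² = 3.398 m².
T⁴ = P/(εσA) + T_w⁴ = 141/(0.66·5.67×10⁻⁸·3.398) + (235)⁴
    = 1.109×10⁹ + 3.050×10⁹ = 4.159×10⁹ K⁴.

T ≈ 254 K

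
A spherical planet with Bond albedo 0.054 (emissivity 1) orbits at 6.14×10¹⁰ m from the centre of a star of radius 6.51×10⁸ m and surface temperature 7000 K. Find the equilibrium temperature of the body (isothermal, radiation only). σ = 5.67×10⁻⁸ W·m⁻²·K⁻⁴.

The star's surface emits σT_*⁴; at distance d the flux is S = σT_*⁴(R_*/d)².
S = 5.67×10⁻⁸·(7000)⁴·(6.51×10⁸/6.14×10¹⁰)² = 15300 W/m².
For an isothermal sphere T⁴ = (1−a)S/(4σ) = 6.383×10¹⁰ K⁴.

T ≈ 503 K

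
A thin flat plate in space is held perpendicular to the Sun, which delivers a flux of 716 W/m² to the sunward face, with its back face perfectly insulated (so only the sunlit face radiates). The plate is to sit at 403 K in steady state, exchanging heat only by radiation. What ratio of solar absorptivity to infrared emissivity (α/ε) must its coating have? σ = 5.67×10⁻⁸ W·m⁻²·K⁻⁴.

α/ε ≈ 2.09

Balance: αS·A = εσ·1A·T⁴ ⇒ α/ε = σT⁴/S.
α/ε = 5.67×10⁻⁸·(403)⁴/716 = 5.67×10⁻⁸·2.638×10¹⁰/716.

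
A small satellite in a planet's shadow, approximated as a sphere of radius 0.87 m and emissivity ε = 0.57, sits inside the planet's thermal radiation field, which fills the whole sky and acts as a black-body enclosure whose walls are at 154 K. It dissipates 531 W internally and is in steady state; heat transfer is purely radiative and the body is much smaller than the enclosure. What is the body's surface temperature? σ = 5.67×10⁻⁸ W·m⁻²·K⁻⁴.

For a small grey body in a large enclosure, net radiated power = εσA(T⁴ − T_w⁴).
Steady state: P = εσA(T⁴ − T_w⁴) with A = 4πr² = 9.511 m².
T⁴ = P/(εσA) + T_w⁴ = 531/(0.57·5.67×10⁻⁸·9.511) + (154)⁴
    = 1.727×10⁹ + 5.624×10⁸ = 2.290×10⁹ K⁴.

T ≈ 219 K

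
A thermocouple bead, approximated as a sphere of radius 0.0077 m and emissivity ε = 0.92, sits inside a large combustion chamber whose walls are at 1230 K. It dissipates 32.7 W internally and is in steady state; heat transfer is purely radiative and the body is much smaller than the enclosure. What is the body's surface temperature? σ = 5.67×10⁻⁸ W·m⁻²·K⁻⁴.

T ≈ 1330 K

For a small grey body in a large enclosure, net radiated power = εσA(T⁴ − T_w⁴).
Steady state: P = εσA(T⁴ − T_w⁴) with A = 4πr² = 7.451×10⁻⁴ m².
T⁴ = P/(εσA) + T_w⁴ = 32.7/(0.92·5.67×10⁻⁸·7.451×10⁻⁴) + (1230)⁴
    = 8.414×10¹¹ + 2.289×10¹² = 3.130×10¹² K⁴.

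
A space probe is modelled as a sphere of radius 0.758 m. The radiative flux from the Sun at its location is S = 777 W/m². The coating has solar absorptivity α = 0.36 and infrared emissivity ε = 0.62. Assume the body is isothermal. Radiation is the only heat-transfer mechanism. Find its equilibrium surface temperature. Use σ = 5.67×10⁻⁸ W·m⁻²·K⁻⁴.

T ≈ 211 K

At equilibrium, absorbed power = emitted power.
Absorbing cross-section = πr² = 1.805 m²; emitting surface = 4πr² = 7.220 m² (ratio 4).
αS·A_cross = εσ·A_surf·T⁴  ⇒  T⁴ = αS/(ε·4σ).
T⁴ = 0.360·777/(0.62·4·5.67×10⁻⁸) = 1.989×10⁹ K⁴.
T = (1.989×10⁹)^(1/4).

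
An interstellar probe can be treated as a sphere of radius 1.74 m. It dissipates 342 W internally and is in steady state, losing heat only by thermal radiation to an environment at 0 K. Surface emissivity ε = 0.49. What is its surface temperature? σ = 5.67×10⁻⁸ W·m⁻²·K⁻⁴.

T ≈ 134 K

Steady state: internal power = radiated power, P = εσA T⁴.
Radiating area A = 4πr² = 38.05 m².
T⁴ = P/(εσA) = 342/(0.49·5.67×10⁻⁸·38.05) = 3.235×10⁸ K⁴.
T = (3.235×10⁸)^(1/4).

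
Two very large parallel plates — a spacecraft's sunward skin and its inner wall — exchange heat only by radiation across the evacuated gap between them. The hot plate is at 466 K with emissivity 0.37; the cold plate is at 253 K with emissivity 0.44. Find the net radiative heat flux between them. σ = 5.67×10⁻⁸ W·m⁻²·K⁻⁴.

q ≈ 614 W/m²

For two infinite grey parallel plates, q = σ(T₁⁴ − T₂⁴)/(1/ε₁ + 1/ε₂ − 1).
T₁⁴ − T₂⁴ = 4.716×10¹⁰ − 4.097×10⁹ = 4.306×10¹⁰ K⁴.
1/ε₁ + 1/ε₂ − 1 = 2.703 + 2.273 − 1 = 3.975.
q = 5.67×10⁻⁸ × 4.306×10¹⁰ / 3.975.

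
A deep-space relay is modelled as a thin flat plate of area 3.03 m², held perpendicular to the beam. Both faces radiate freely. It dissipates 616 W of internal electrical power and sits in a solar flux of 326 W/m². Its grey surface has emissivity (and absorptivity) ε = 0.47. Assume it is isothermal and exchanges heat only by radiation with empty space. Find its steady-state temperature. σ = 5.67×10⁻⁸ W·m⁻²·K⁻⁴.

T ≈ 286 K

At steady state, absorbed solar power + internal power = radiated power.
Absorbed: α·S·A_cross = 0.47·326·3.030 = 464.3 W (cross-section A).
Total input = 464.3 + 616 = 1080 W.
Radiated: εσ·A_surf·T⁴ with A_surf = 2A = 6.060 m².
T⁴ = 1080/(0.47·5.67×10⁻⁸·6.060) = 6.689×10⁹ K⁴.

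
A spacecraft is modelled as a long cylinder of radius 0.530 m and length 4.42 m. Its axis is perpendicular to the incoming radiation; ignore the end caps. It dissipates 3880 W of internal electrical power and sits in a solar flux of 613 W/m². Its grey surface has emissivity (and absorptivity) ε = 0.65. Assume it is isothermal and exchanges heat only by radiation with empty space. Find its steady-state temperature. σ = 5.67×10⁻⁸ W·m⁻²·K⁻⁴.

At steady state, absorbed solar power + internal power = radiated power.
Absorbed: α·S·A_cross = 0.65·613·4.685 = 1867 W (cross-section 2rL).
Total input = 1867 + 3880 = 5747 W.
Radiated: εσ·A_surf·T⁴ with A_surf = 2πrL = 14.72 m².
T⁴ = 5747/(0.65·5.67×10⁻⁸·14.72) = 1.059×10¹⁰ K⁴.

T ≈ 321 K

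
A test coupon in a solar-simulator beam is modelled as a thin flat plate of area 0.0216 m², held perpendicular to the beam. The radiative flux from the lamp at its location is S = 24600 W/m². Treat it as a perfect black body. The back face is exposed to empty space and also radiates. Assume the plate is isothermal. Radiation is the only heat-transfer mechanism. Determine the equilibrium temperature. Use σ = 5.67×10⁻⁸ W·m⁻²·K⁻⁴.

T ≈ 682 K

At equilibrium, absorbed power = emitted power.
Absorbing cross-section = A = 0.02160 m²; emitting surface = 2A = 0.04320 m² (ratio 2).
S·A_cross = εσ·A_surf·T⁴  ⇒  T⁴ = S/(2σ).
T⁴ = 1.00·24600/(2·5.67×10⁻⁸) = 2.169×10¹¹ K⁴.
T = (2.169×10¹¹)^(1/4).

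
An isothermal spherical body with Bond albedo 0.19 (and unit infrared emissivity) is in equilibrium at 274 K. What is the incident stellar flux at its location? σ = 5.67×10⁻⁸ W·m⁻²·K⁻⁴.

(1−a)S·πr² = σ·4πr²·T⁴ ⇒ S = 4σT⁴/(1−a).
S = 4·5.67×10⁻⁸·5.636×10⁹/0.810.

S ≈ 1580 W/m²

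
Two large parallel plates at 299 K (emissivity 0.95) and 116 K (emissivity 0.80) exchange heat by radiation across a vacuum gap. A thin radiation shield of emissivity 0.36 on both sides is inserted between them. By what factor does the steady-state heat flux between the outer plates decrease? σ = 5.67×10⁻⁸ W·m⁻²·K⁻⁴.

factor ≈ 4.50

Without shield: q₀ = σΔ(T⁴)/(1/ε₁+1/ε₂−1) with denominator 1.303.
With shield the two gaps are in series; the resistances add: (1/ε₁+1/ε_s−1)+(1/ε_s+1/ε₂−1) = 2.830+3.028 = 5.858.
Heat-flux ratio q₀/q = 5.858/1.303.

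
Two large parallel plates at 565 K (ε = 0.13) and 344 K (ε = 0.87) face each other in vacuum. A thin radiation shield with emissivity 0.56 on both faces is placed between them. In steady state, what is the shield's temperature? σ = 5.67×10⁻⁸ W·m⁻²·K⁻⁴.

In steady state the net flux on the hot side equals that on the cold side.
σ(T₁⁴−T_s⁴)/D₁ = σ(T_s⁴−T₂⁴)/D₂, with D₁ = 1/ε₁+1/ε_s−1 = 8.478, D₂ = 1/ε_s+1/ε₂−1 = 1.935.
Solve for T_s⁴: T_s⁴ = (D₂·T₁⁴ + D₁·T₂⁴)/(D₁+D₂) = 3.034×10¹⁰ K⁴.

T_s ≈ 417 K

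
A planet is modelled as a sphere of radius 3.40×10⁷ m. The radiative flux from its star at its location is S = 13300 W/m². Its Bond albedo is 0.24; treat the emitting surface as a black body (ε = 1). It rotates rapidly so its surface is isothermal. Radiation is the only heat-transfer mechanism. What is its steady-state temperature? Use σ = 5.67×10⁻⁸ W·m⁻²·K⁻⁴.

At equilibrium, absorbed power = emitted power.
Absorbing cross-section = πr² = 3.632×10¹⁵ m²; emitting surface = 4πr² = 1.453×10¹⁶ m² (ratio 4).
(1−a)S·A_cross = εσ·A_surf·T⁴  ⇒  T⁴ = (1−a)S/(4σ).
T⁴ = 0.760·13300/(4·5.67×10⁻⁸) = 4.457×10¹⁰ K⁴.
T = (4.457×10¹⁰)^(1/4).

T ≈ 459 K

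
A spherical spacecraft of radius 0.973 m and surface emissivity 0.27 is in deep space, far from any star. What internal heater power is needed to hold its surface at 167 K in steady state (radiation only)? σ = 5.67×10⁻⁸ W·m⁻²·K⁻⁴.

P ≈ 142 W

P = εσ·4πr²·T⁴.
4πr² = 11.90 m²; T⁴ = 7.778×10⁸ K⁴.
P = 0.27·5.67×10⁻⁸·11.90·7.778×10⁸.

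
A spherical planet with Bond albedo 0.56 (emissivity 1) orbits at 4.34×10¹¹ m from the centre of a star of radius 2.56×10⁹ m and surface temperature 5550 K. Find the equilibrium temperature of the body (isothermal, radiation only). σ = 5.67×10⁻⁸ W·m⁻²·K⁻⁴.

T ≈ 245 K

The star's surface emits σT_*⁴; at distance d the flux is S = σT_*⁴(R_*/d)².
S = 5.67×10⁻⁸·(5550)⁴·(2.56×10⁹/4.34×10¹¹)² = 1872 W/m².
For an isothermal sphere T⁴ = (1−a)S/(4σ) = 3.631×10⁹ K⁴.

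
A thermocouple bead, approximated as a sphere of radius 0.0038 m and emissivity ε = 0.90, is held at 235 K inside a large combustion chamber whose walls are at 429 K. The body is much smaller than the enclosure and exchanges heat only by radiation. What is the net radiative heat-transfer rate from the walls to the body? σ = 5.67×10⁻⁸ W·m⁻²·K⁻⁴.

P_net ≈ 0.285 W

For a small grey body in a large enclosure: P_net = εσA(T_body⁴ − T_wall⁴).
A = 4πr² = 1.815×10⁻⁴ m²; T_body⁴ − T_wall⁴ = 3.050×10⁹ − 3.387×10¹⁰ = -3.082×10¹⁰ K⁴.
|P_net| = 0.90·5.67×10⁻⁸·1.815×10⁻⁴·3.082×10¹⁰.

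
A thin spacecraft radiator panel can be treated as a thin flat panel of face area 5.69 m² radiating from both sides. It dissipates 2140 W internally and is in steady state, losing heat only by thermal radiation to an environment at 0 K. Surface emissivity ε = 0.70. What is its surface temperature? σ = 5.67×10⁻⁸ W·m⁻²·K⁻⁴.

T ≈ 262 K

Steady state: internal power = radiated power, P = εσA T⁴.
Radiating area A = 2·5.69 = 11.38 m².
T⁴ = P/(εσA) = 2140/(0.70·5.67×10⁻⁸·11.38) = 4.738×10⁹ K⁴.
T = (4.738×10⁹)^(1/4).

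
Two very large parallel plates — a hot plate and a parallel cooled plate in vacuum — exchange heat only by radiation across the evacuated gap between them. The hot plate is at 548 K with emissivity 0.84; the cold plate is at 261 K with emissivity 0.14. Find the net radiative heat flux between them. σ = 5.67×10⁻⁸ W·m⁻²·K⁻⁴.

q ≈ 661 W/m²

For two infinite grey parallel plates, q = σ(T₁⁴ − T₂⁴)/(1/ε₁ + 1/ε₂ − 1).
T₁⁴ − T₂⁴ = 9.018×10¹⁰ − 4.640×10⁹ = 8.554×10¹⁰ K⁴.
1/ε₁ + 1/ε₂ − 1 = 1.190 + 7.143 − 1 = 7.333.
q = 5.67×10⁻⁸ × 8.554×10¹⁰ / 7.333.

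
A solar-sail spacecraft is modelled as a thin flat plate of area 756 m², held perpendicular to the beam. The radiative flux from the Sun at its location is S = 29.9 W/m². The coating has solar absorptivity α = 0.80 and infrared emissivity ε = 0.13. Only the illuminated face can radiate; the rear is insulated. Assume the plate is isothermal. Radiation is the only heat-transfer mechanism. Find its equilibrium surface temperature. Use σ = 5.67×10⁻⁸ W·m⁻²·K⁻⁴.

At equilibrium, absorbed power = emitted power.
Absorbing cross-section = A = 756.0 m²; emitting surface = A = 756.0 m² (ratio 1).
αS·A_cross = εσ·A_surf·T⁴  ⇒  T⁴ = αS/(ε·1σ).
T⁴ = 0.800·29.9/(0.13·1·5.67×10⁻⁸) = 3.245×10⁹ K⁴.
T = (3.245×10⁹)^(1/4).

T ≈ 239 K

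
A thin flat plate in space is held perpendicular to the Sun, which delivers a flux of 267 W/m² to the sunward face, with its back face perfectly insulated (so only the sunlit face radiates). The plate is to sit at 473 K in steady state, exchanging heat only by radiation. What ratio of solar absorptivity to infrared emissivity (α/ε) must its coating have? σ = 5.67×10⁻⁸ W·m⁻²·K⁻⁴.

α/ε ≈ 10.6

Balance: αS·A = εσ·1A·T⁴ ⇒ α/ε = σT⁴/S.
α/ε = 5.67×10⁻⁸·(473)⁴/267 = 5.67×10⁻⁸·5.005×10¹⁰/267.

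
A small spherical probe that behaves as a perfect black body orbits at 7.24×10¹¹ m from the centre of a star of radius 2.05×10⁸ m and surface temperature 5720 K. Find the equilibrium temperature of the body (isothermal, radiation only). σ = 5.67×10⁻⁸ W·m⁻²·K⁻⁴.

The star's surface emits σT_*⁴; at distance d the flux is S = σT_*⁴(R_*/d)².
S = 5.67×10⁻⁸·(5720)⁴·(2.05×10⁸/7.24×10¹¹)² = 4.866 W/m².
For an isothermal sphere T⁴ = (1−a)S/(4σ) = 2.146×10⁷ K⁴.

T ≈ 68.1 K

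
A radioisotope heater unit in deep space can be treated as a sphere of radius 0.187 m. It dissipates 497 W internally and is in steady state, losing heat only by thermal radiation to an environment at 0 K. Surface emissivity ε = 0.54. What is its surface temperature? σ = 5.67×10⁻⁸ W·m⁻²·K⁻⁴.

T ≈ 438 K

Steady state: internal power = radiated power, P = εσA T⁴.
Radiating area A = 4πr² = 0.4394 m².
T⁴ = P/(εσA) = 497/(0.54·5.67×10⁻⁸·0.4394) = 3.694×10¹⁰ K⁴.
T = (3.694×10¹⁰)^(1/4).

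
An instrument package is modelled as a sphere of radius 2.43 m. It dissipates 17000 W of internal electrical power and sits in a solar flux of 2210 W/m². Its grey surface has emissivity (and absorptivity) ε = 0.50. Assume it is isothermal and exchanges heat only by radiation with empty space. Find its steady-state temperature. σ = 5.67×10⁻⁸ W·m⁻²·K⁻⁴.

T ≈ 365 K

At steady state, absorbed solar power + internal power = radiated power.
Absorbed: α·S·A_cross = 0.50·2210·18.55 = 20500 W (cross-section πr²).
Total input = 20500 + 17000 = 37500 W.
Radiated: εσ·A_surf·T⁴ with A_surf = 4πr² = 74.20 m².
T⁴ = 37500/(0.50·5.67×10⁻⁸·74.20) = 1.783×10¹⁰ K⁴.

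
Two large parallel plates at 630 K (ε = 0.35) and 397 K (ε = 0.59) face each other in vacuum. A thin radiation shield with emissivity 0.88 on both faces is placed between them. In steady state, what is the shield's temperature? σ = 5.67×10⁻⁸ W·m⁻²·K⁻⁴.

T_s ≈ 524 K

In steady state the net flux on the hot side equals that on the cold side.
σ(T₁⁴−T_s⁴)/D₁ = σ(T_s⁴−T₂⁴)/D₂, with D₁ = 1/ε₁+1/ε_s−1 = 2.994, D₂ = 1/ε_s+1/ε₂−1 = 1.831.
Solve for T_s⁴: T_s⁴ = (D₂·T₁⁴ + D₁·T₂⁴)/(D₁+D₂) = 7.520×10¹⁰ K⁴.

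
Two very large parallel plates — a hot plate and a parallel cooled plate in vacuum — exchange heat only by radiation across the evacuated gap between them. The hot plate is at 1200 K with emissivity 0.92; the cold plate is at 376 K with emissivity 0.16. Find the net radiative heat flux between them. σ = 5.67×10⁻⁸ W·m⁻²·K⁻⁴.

q ≈ 18400 W/m²

For two infinite grey parallel plates, q = σ(T₁⁴ − T₂⁴)/(1/ε₁ + 1/ε₂ − 1).
T₁⁴ − T₂⁴ = 2.074×10¹² − 1.999×10¹⁰ = 2.054×10¹² K⁴.
1/ε₁ + 1/ε₂ − 1 = 1.087 + 6.250 − 1 = 6.337.
q = 5.67×10⁻⁸ × 2.054×10¹² / 6.337.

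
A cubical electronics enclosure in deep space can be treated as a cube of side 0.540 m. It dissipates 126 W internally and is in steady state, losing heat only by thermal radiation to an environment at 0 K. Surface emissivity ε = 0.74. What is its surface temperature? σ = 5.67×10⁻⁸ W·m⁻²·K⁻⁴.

T ≈ 204 K

Steady state: internal power = radiated power, P = εσA T⁴.
Radiating area A = 6L² = 1.750 m².
T⁴ = P/(εσA) = 126/(0.74·5.67×10⁻⁸·1.750) = 1.716×10⁹ K⁴.
T = (1.716×10⁹)^(1/4).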